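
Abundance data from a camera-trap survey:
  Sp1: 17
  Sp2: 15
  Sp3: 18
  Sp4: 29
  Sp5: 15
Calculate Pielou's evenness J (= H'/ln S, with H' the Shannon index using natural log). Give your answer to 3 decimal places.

0.978

Total N = 17+15+18+29+15 = 94, so the proportions are 0.18085, 0.15957, 0.19149, 0.30851, 0.15957 (working shown to 5 dp, full precision carried).
H' = −Σ pᵢ ln pᵢ = −((-0.30927) + (-0.29286) + (-0.31652) + (-0.36281) + (-0.29286)) = 1.57431.
With S = 5 species, ln S = 1.60944, so J = 1.57431/1.60944 = 0.97817, i.e. 0.978 to 3 decimal places.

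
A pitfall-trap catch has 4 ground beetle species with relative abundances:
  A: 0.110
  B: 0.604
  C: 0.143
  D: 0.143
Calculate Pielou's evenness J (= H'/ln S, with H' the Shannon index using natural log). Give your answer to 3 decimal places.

0.796

H' = −Σ pᵢ ln pᵢ = −((-0.24280) + (-0.30453) + (-0.27812) + (-0.27812)) = 1.10357 (working shown to 5 dp, full precision carried).
With S = 4 species, ln S = 1.38629, so J = 1.10357/1.38629 = 0.79606, i.e. 0.796 to 3 decimal places.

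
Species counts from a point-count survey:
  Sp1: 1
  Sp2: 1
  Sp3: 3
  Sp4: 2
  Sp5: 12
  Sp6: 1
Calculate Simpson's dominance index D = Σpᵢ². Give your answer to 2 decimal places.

0.40

Total N = 1+1+3+2+12+1 = 20, so the proportions are 0.05, 0.05, 0.15, 0.1, 0.6, 0.05 (working shown to 4 dp, full precision carried).
D = 0.05² + 0.05² + 0.15² + 0.1² + 0.6² + 0.05² = 0.0025 + 0.0025 + 0.0225 + 0.0100 + 0.3600 + 0.0025 = 0.4000.
To 2 decimal places, D = 0.40.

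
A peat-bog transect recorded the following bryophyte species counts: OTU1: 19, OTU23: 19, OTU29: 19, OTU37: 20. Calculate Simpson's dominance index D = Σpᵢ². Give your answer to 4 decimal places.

0.2501

Total N = 19+19+19+20 = 77, so the proportions are 0.246753, 0.246753, 0.246753, 0.25974 (working shown to 6 dp, full precision carried).
D = 0.246753² + 0.246753² + 0.246753² + 0.25974² = 0.060887 + 0.060887 + 0.060887 + 0.067465 = 0.250126.
To 4 decimal places, D = 0.2501.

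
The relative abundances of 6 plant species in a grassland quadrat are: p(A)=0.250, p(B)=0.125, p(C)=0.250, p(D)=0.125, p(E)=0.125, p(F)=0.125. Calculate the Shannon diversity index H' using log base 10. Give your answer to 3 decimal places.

0.753

Each pᵢ log₁₀ pᵢ term (working shown to 5 dp, full precision carried): 0.25×(-0.60206)=-0.15051, 0.125×(-0.90309)=-0.11289, 0.25×(-0.60206)=-0.15051, 0.125×(-0.90309)=-0.11289, 0.125×(-0.90309)=-0.11289, 0.125×(-0.90309)=-0.11289.
Sum = -0.75257, so H' = 0.753.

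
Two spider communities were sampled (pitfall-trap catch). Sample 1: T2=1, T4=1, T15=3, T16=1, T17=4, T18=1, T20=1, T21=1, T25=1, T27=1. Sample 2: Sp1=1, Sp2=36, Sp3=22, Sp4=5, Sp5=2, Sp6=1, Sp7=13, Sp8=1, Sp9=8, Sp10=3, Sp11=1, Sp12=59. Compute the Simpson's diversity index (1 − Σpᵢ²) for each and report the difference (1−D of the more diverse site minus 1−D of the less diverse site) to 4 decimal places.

0.0929

Sample 1: N=15, proportions 0.0666667, 0.0666667, 0.2, 0.0666667, 0.2666667, 0.0666667, 0.0666667, 0.0666667, 0.0666667, 0.0666667, giving 1−D = 0.8533333 (working shown to 7 dp, full precision carried).
Sample 2: N=152, proportions 0.0065789, 0.2368421, 0.1447368, 0.0328947, 0.0131579, 0.0065789, 0.0855263, 0.0065789, 0.0526316, 0.0197368, 0.0065789, 0.3881579, giving 1−D = 0.7603878.
Difference = |0.8533333 − 0.7603878| = 0.0929455, i.e. 0.0929 to 4 decimal places.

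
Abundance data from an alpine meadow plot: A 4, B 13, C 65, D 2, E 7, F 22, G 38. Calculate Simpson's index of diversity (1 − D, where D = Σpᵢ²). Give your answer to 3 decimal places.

Total N = 4+13+65+2+7+22+38 = 151, so the proportions are 0.02649, 0.08609, 0.43046, 0.01325, 0.04636, 0.1457, 0.25166 (working shown to 5 dp, full precision carried).
D = 0.02649² + 0.08609² + 0.43046² + 0.01325² + 0.04636² + 0.1457² + 0.25166² = 0.00070 + 0.00741 + 0.18530 + 0.00018 + 0.00215 + 0.02123 + 0.06333 = 0.28029.
So 1 − D = 0.71971, i.e. 0.720 to 3 decimal places.

0.720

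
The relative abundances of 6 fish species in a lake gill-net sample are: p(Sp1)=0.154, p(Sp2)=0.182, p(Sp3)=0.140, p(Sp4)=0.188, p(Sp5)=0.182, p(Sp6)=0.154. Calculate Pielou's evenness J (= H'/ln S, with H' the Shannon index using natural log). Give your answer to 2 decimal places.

H' = −Σ pᵢ ln pᵢ = −((-0.2881) + (-0.3101) + (-0.2753) + (-0.3142) + (-0.3101) + (-0.2881)) = 1.7858 (working shown to 4 dp, full precision carried).
With S = 6 species, ln S = 1.7918, so J = 1.7858/1.7918 = 0.9967, i.e. 1.00 to 2 decimal places.

1.00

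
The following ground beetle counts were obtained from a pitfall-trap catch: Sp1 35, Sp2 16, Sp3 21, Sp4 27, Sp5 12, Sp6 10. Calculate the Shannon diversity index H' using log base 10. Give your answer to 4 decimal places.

0.7384

Total N = 35+16+21+27+12+10 = 121, so the proportions are 0.289256, 0.132231, 0.173554, 0.22314, 0.099174, 0.082645 (working shown to 6 dp, full precision carried).
Each pᵢ log₁₀ pᵢ term: 0.289256×(-0.538717)=-0.155827, 0.132231×(-0.878665)=-0.116187, 0.173554×(-0.760566)=-0.131999, 0.22314×(-0.651422)=-0.145359, 0.099174×(-1.003604)=-0.099531, 0.082645×(-1.082785)=-0.089486.
Sum = -0.738389, so H' = 0.7384.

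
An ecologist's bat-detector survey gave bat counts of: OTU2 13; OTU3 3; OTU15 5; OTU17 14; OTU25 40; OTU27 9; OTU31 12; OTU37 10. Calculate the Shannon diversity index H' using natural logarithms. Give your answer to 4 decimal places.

Total N = 13+3+5+14+40+9+12+10 = 106, so the proportions are 0.122642, 0.028302, 0.04717, 0.132075, 0.377358, 0.084906, 0.113208, 0.09434 (working shown to 6 dp, full precision carried).
Each pᵢ ln pᵢ term: 0.122642×(-2.098490)=-0.257362, 0.028302×(-3.564827)=-0.100891, 0.04717×(-3.054001)=-0.144057, 0.132075×(-2.024382)=-0.267371, 0.377358×(-0.974560)=-0.367758, 0.084906×(-2.466215)=-0.209396, 0.113208×(-2.178532)=-0.246626, 0.09434×(-2.360854)=-0.222722.
Sum = -1.816183, so H' = 1.8162.

1.8162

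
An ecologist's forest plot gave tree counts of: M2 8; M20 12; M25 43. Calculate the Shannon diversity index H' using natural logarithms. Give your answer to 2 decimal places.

Total N = 8+12+43 = 63, so the proportions are 0.127, 0.1905, 0.6825 (working shown to 4 dp, full precision carried).
Each pᵢ ln pᵢ term: 0.127×(-2.0637)=-0.2621, 0.1905×(-1.6582)=-0.3159, 0.6825×(-0.3819)=-0.2607.
Sum = -0.8386, so H' = 0.84.

0.84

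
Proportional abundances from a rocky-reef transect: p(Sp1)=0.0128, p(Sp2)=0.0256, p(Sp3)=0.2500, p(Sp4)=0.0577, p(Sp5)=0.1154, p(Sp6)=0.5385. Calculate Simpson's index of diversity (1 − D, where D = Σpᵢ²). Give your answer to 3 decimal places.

D = 0.0128² + 0.0256² + 0.25² + 0.0577² + 0.1154² + 0.5385² = 0.00016 + 0.00066 + 0.06250 + 0.00333 + 0.01332 + 0.28998 = 0.36995 (working shown to 5 dp, full precision carried).
So 1 − D = 0.63005, i.e. 0.630 to 3 decimal places.

0.630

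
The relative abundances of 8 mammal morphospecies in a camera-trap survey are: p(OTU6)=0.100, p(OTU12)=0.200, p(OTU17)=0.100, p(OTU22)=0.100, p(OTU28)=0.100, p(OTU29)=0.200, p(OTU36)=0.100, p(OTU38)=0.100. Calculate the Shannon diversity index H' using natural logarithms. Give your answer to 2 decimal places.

Each pᵢ ln pᵢ term (working shown to 4 dp, full precision carried): 0.1×(-2.3026)=-0.2303, 0.2×(-1.6094)=-0.3219, 0.1×(-2.3026)=-0.2303, 0.1×(-2.3026)=-0.2303, 0.1×(-2.3026)=-0.2303, 0.2×(-1.6094)=-0.3219, 0.1×(-2.3026)=-0.2303, 0.1×(-2.3026)=-0.2303.
Sum = -2.0253, so H' = 2.03.

2.03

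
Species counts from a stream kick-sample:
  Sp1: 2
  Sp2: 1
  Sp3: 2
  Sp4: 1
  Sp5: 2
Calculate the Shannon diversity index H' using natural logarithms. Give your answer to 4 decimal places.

1.5596

Total N = 2+1+2+1+2 = 8, so the proportions are 0.25, 0.125, 0.25, 0.125, 0.25 (working shown to 6 dp, full precision carried).
Each pᵢ ln pᵢ term: 0.25×(-1.386294)=-0.346574, 0.125×(-2.079442)=-0.259930, 0.25×(-1.386294)=-0.346574, 0.125×(-2.079442)=-0.259930, 0.25×(-1.386294)=-0.346574.
Sum = -1.559581, so H' = 1.5596.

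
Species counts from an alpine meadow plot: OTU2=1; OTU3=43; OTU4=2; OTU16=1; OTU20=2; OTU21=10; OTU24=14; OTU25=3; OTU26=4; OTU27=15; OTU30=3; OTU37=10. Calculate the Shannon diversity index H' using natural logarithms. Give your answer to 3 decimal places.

Total N = 1+43+2+1+2+10+14+3+4+15+3+10 = 108, so the proportions are 0.00926, 0.39815, 0.01852, 0.00926, 0.01852, 0.09259, 0.12963, 0.02778, 0.03704, 0.13889, 0.02778, 0.09259 (working shown to 5 dp, full precision carried).
Each pᵢ ln pᵢ term: 0.00926×(-4.68213)=-0.04335, 0.39815×(-0.92093)=-0.36667, 0.01852×(-3.98898)=-0.07387, 0.00926×(-4.68213)=-0.04335, 0.01852×(-3.98898)=-0.07387, 0.09259×(-2.37955)=-0.22033, 0.12963×(-2.04307)=-0.26484, 0.02778×(-3.58352)=-0.09954, 0.03704×(-3.29584)=-0.12207, 0.13889×(-1.97408)=-0.27418, 0.02778×(-3.58352)=-0.09954, 0.09259×(-2.37955)=-0.22033.
Sum = -1.90194, so H' = 1.902.

1.902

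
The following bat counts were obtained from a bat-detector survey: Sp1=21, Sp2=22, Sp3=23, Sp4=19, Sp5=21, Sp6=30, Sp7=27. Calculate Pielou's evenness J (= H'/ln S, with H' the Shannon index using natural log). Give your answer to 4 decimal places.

Total N = 21+22+23+19+21+30+27 = 163, so the proportions are 0.128834, 0.134969, 0.141104, 0.116564, 0.128834, 0.184049, 0.165644 (working shown to 6 dp, full precision carried).
H' = −Σ pᵢ ln pᵢ = −((-0.264011) + (-0.270304) + (-0.276318) + (-0.250533) + (-0.264011) + (-0.311513) + (-0.297814)) = 1.934504.
With S = 7 species, ln S = 1.945910, so J = 1.934504/1.945910 = 0.994138, i.e. 0.9941 to 4 decimal places.

0.9941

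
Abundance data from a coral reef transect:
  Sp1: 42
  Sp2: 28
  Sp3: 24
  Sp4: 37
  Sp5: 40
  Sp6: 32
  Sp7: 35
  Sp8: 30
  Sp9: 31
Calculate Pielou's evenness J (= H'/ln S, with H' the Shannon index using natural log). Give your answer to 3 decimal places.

Total N = 42+28+24+37+40+32+35+30+31 = 299, so the proportions are 0.14047, 0.09365, 0.08027, 0.12375, 0.13378, 0.10702, 0.11706, 0.10033, 0.10368 (working shown to 5 dp, full precision carried).
H' = −Σ pᵢ ln pᵢ = −((-0.27571) + (-0.22177) + (-0.20247) + (-0.25857) + (-0.26911) + (-0.23917) + (-0.25110) + (-0.23069) + (-0.23498)) = 2.18357.
With S = 9 species, ln S = 2.19722, so J = 2.18357/2.19722 = 0.99378, i.e. 0.994 to 3 decimal places.

0.994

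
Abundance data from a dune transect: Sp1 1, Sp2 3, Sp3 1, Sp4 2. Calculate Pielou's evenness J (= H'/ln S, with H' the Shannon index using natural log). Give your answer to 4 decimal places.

Total N = 1+3+1+2 = 7, so the proportions are 0.142857, 0.428571, 0.142857, 0.285714 (working shown to 6 dp, full precision carried).
H' = −Σ pᵢ ln pᵢ = −((-0.277987) + (-0.363128) + (-0.277987) + (-0.357932)) = 1.277034.
With S = 4 species, ln S = 1.386294, so J = 1.277034/1.386294 = 0.921185, i.e. 0.9212 to 4 decimal places.

0.9212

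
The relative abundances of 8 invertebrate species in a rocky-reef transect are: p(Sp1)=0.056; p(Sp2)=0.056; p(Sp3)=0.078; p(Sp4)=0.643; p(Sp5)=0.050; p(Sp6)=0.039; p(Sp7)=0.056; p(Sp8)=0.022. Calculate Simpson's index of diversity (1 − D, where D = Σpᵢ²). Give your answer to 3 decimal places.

D = 0.056² + 0.056² + 0.078² + 0.643² + 0.05² + 0.039² + 0.056² + 0.022² = 0.00314 + 0.00314 + 0.00608 + 0.41345 + 0.00250 + 0.00152 + 0.00314 + 0.00048 = 0.43345 (working shown to 5 dp, full precision carried).
So 1 − D = 0.56655, i.e. 0.567 to 3 decimal places.

0.567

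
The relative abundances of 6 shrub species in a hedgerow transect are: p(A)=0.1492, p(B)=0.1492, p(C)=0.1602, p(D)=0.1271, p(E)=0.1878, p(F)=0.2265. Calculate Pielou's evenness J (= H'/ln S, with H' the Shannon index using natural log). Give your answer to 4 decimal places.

0.9899

H' = −Σ pᵢ ln pᵢ = −((-0.283848) + (-0.283848) + (-0.293379) + (-0.262179) + (-0.314073) + (-0.336355)) = 1.773683 (working shown to 6 dp, full precision carried).
With S = 6 species, ln S = 1.791759, so J = 1.773683/1.791759 = 0.989911, i.e. 0.9899 to 4 decimal places.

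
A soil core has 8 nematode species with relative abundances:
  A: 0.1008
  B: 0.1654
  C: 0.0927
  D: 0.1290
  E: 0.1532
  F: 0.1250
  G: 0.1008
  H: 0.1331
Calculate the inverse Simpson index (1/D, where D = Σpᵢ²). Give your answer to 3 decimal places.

7.709

D = 0.1008² + 0.1654² + 0.0927² + 0.129² + 0.1532² + 0.125² + 0.1008² + 0.1331² = 0.0101606 + 0.0273572 + 0.0085933 + 0.0166410 + 0.0234702 + 0.0156250 + 0.0101606 + 0.0177156 = 0.1297236 (working shown to 7 dp, full precision carried).
So 1/D = 7.70870, i.e. 7.709 to 3 decimal places.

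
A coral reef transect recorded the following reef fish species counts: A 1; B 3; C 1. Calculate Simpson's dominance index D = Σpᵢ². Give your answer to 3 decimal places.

Total N = 1+3+1 = 5, so the proportions are 0.2, 0.6, 0.2 (working shown to 5 dp, full precision carried).
D = 0.2² + 0.6² + 0.2² = 0.04000 + 0.36000 + 0.04000 = 0.44000.
To 3 decimal places, D = 0.440.

0.440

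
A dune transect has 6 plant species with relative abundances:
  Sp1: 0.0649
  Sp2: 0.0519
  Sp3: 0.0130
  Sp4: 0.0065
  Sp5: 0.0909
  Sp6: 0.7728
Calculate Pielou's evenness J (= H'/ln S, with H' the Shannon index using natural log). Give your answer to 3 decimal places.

0.467

H' = −Σ pᵢ ln pᵢ = −((-0.17750) + (-0.15354) + (-0.05646) + (-0.03273) + (-0.21798) + (-0.19918)) = 0.83738 (working shown to 5 dp, full precision carried).
With S = 6 species, ln S = 1.79176, so J = 0.83738/1.79176 = 0.46735, i.e. 0.467 to 3 decimal places.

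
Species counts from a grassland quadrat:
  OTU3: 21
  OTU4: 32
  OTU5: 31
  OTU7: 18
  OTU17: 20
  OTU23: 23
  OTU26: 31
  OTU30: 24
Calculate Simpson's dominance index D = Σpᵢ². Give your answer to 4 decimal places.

Total N = 21+32+31+18+20+23+31+24 = 200, so the proportions are 0.105, 0.16, 0.155, 0.09, 0.1, 0.115, 0.155, 0.12 (working shown to 6 dp, full precision carried).
D = 0.105² + 0.16² + 0.155² + 0.09² + 0.1² + 0.115² + 0.155² + 0.12² = 0.011025 + 0.025600 + 0.024025 + 0.008100 + 0.010000 + 0.013225 + 0.024025 + 0.014400 = 0.130400.
To 4 decimal places, D = 0.1304.

0.1304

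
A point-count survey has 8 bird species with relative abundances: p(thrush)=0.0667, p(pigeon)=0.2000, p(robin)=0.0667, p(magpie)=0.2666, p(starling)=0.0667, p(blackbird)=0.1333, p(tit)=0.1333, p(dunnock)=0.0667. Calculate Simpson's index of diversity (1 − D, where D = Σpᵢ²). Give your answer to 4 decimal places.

0.8356

D = 0.0667² + 0.2² + 0.0667² + 0.2666² + 0.0667² + 0.1333² + 0.1333² + 0.0667² = 0.004449 + 0.040000 + 0.004449 + 0.071076 + 0.004449 + 0.017769 + 0.017769 + 0.004449 = 0.164409 (working shown to 6 dp, full precision carried).
So 1 − D = 0.835591, i.e. 0.8356 to 4 decimal places.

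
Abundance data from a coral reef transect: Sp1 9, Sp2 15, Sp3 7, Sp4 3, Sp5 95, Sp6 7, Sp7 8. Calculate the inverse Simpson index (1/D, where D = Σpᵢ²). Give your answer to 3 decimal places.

2.182

Total N = 9+15+7+3+95+7+8 = 144, so the proportions are 0.0625, 0.104167, 0.048611, 0.020833, 0.659722, 0.048611, 0.055556 (working shown to 6 dp, full precision carried).
D = 0.0625² + 0.104167² + 0.048611² + 0.020833² + 0.659722² + 0.048611² + 0.055556² = 0.003906 + 0.010851 + 0.002363 + 0.000434 + 0.435233 + 0.002363 + 0.003086 = 0.458237.
So 1/D = 2.18228, i.e. 2.182 to 3 decimal places.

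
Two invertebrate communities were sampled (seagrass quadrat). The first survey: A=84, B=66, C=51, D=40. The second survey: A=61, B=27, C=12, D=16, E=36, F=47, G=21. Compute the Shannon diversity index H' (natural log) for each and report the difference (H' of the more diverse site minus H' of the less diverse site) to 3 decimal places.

0.464

The first survey: N=241, proportions 0.34855, 0.27386, 0.21162, 0.16598, giving H' = 1.34876 (working shown to 5 dp, full precision carried).
The second survey: N=220, proportions 0.27727, 0.12273, 0.05455, 0.07273, 0.16364, 0.21364, 0.09545, giving H' = 1.81258.
Difference = |1.34876 − 1.81258| = 0.46382, i.e. 0.464 to 3 decimal places.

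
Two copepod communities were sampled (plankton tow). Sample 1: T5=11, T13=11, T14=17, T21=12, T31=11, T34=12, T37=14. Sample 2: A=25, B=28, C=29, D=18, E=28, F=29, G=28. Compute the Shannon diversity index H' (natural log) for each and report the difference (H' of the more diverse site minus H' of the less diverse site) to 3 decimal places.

Sample 1: N=88, proportions 0.125, 0.125, 0.19318, 0.13636, 0.125, 0.13636, 0.15909, giving H' = 1.93325 (working shown to 5 dp, full precision carried).
Sample 2: N=185, proportions 0.13514, 0.15135, 0.15676, 0.0973, 0.15135, 0.15676, 0.15135, giving H' = 1.93545.
Difference = |1.93325 − 1.93545| = 0.00220, i.e. 0.002 to 3 decimal places.

0.002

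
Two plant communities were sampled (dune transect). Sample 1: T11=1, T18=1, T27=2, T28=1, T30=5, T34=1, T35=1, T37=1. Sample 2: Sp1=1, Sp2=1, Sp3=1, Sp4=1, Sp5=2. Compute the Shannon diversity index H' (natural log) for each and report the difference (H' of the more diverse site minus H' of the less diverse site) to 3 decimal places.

Sample 1: N=13, proportions 0.07692, 0.07692, 0.15385, 0.07692, 0.38462, 0.07692, 0.07692, 0.07692, giving H' = 1.83930 (working shown to 5 dp, full precision carried).
Sample 2: N=6, proportions 0.16667, 0.16667, 0.16667, 0.16667, 0.33333, giving H' = 1.56071.
Difference = |1.83930 − 1.56071| = 0.27859, i.e. 0.279 to 3 decimal places.

0.279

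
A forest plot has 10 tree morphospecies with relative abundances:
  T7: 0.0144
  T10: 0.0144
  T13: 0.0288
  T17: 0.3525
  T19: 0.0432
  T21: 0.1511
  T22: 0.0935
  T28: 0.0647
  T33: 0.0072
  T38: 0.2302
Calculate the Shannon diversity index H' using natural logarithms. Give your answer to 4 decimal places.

1.7855

Each pᵢ ln pᵢ term (working shown to 6 dp, full precision carried): 0.0144×(-4.240527)=-0.061064, 0.0144×(-4.240527)=-0.061064, 0.0288×(-3.547380)=-0.102165, 0.3525×(-1.042705)=-0.367553, 0.0432×(-3.141915)=-0.135731, 0.1511×(-1.889813)=-0.285551, 0.0935×(-2.369794)=-0.221576, 0.0647×(-2.737994)=-0.177148, 0.0072×(-4.933674)=-0.035522, 0.2302×(-1.468807)=-0.338119.
Sum = -1.785492, so H' = 1.7855.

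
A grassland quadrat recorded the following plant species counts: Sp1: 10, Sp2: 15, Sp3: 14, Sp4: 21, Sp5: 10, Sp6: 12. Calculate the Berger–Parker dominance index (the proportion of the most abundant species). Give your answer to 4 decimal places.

Total N = 10+15+14+21+10+12 = 82, so the proportions are 0.121951, 0.182927, 0.170732, 0.256098, 0.121951, 0.146341 (working shown to 6 dp, full precision carried).
The largest proportion is 0.256098, i.e. d = 0.2561 to 4 decimal places.

0.2561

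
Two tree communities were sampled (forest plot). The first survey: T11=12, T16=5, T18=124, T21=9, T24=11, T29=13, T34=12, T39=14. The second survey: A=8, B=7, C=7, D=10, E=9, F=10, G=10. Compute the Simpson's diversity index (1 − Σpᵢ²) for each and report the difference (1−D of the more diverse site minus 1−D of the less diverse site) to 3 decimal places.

0.260

The first survey: N=200, proportions 0.06, 0.025, 0.62, 0.045, 0.055, 0.065, 0.06, 0.07, giving 1−D = 0.59360 (working shown to 5 dp, full precision carried).
The second survey: N=61, proportions 0.13115, 0.11475, 0.11475, 0.16393, 0.14754, 0.16393, 0.16393, giving 1−D = 0.85407.
Difference = |0.59360 − 0.85407| = 0.26047, i.e. 0.260 to 3 decimal places.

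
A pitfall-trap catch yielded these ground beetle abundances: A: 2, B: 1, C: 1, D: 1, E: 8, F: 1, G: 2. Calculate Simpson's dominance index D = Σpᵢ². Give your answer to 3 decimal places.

0.297

Total N = 2+1+1+1+8+1+2 = 16, so the proportions are 0.125, 0.0625, 0.0625, 0.0625, 0.5, 0.0625, 0.125 (working shown to 5 dp, full precision carried).
D = 0.125² + 0.0625² + 0.0625² + 0.0625² + 0.5² + 0.0625² + 0.125² = 0.01562 + 0.00391 + 0.00391 + 0.00391 + 0.25000 + 0.00391 + 0.01562 = 0.29688.
To 3 decimal places, D = 0.297.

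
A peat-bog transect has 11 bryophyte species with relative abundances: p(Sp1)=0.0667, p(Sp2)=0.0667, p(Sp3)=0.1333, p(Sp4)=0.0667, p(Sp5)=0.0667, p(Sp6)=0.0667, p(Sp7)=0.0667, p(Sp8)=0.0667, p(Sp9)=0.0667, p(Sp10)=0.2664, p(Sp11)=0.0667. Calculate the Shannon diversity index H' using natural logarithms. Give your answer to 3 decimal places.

2.246

Each pᵢ ln pᵢ term (working shown to 5 dp, full precision carried): 0.0667×(-2.70755)=-0.18059, 0.0667×(-2.70755)=-0.18059, 0.1333×(-2.01515)=-0.26862, 0.0667×(-2.70755)=-0.18059, 0.0667×(-2.70755)=-0.18059, 0.0667×(-2.70755)=-0.18059, 0.0667×(-2.70755)=-0.18059, 0.0667×(-2.70755)=-0.18059, 0.0667×(-2.70755)=-0.18059, 0.2664×(-1.32276)=-0.35238, 0.0667×(-2.70755)=-0.18059.
Sum = -2.24634, so H' = 2.246.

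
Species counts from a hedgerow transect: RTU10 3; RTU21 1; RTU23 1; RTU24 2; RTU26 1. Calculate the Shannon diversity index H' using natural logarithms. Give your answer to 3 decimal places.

Total N = 3+1+1+2+1 = 8, so the proportions are 0.375, 0.125, 0.125, 0.25, 0.125 (working shown to 5 dp, full precision carried).
Each pᵢ ln pᵢ term: 0.375×(-0.98083)=-0.36781, 0.125×(-2.07944)=-0.25993, 0.125×(-2.07944)=-0.25993, 0.25×(-1.38629)=-0.34657, 0.125×(-2.07944)=-0.25993.
Sum = -1.49418, so H' = 1.494.

1.494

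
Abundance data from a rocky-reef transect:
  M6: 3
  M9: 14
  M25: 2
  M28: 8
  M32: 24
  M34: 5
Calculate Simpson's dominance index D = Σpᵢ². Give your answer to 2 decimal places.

Total N = 3+14+2+8+24+5 = 56, so the proportions are 0.0536, 0.25, 0.0357, 0.1429, 0.4286, 0.0893 (working shown to 4 dp, full precision carried).
D = 0.0536² + 0.25² + 0.0357² + 0.1429² + 0.4286² + 0.0893² = 0.0029 + 0.0625 + 0.0013 + 0.0204 + 0.1837 + 0.0080 = 0.2787.
To 2 decimal places, D = 0.28.

0.28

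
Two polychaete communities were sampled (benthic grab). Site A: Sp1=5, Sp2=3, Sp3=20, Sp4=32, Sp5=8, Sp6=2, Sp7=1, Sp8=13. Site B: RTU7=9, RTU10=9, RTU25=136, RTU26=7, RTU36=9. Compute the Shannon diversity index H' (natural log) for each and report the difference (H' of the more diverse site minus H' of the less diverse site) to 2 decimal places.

0.87

Site A: N=84, proportions 0.05952, 0.03571, 0.2381, 0.38095, 0.09524, 0.02381, 0.0119, 0.15476, giving H' = 1.65073 (working shown to 5 dp, full precision carried).
Site B: N=170, proportions 0.05294, 0.05294, 0.8, 0.04118, 0.05294, giving H' = 0.77658.
Difference = |1.65073 − 0.77658| = 0.87415, i.e. 0.87 to 2 decimal places.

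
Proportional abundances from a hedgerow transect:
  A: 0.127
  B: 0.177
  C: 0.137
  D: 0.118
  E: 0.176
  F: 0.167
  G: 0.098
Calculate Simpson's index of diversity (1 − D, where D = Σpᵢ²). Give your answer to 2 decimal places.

0.85

D = 0.127² + 0.177² + 0.137² + 0.118² + 0.176² + 0.167² + 0.098² = 0.0161 + 0.0313 + 0.0188 + 0.0139 + 0.0310 + 0.0279 + 0.0096 = 0.1486 (working shown to 4 dp, full precision carried).
So 1 − D = 0.8514, i.e. 0.85 to 2 decimal places.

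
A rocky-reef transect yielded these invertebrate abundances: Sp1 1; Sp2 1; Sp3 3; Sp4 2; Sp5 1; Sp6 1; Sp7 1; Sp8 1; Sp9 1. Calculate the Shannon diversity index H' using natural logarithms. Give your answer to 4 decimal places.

2.0947

Total N = 1+1+3+2+1+1+1+1+1 = 12, so the proportions are 0.083333, 0.083333, 0.25, 0.166667, 0.083333, 0.083333, 0.083333, 0.083333, 0.083333 (working shown to 6 dp, full precision carried).
Each pᵢ ln pᵢ term: 0.083333×(-2.484907)=-0.207076, 0.083333×(-2.484907)=-0.207076, 0.25×(-1.386294)=-0.346574, 0.166667×(-1.791759)=-0.298627, 0.083333×(-2.484907)=-0.207076, 0.083333×(-2.484907)=-0.207076, 0.083333×(-2.484907)=-0.207076, 0.083333×(-2.484907)=-0.207076, 0.083333×(-2.484907)=-0.207076.
Sum = -2.094729, so H' = 2.0947.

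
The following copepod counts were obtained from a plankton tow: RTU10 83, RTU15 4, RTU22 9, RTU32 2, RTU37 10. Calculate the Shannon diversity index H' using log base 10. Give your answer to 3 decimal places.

0.359

Total N = 83+4+9+2+10 = 108, so the proportions are 0.76852, 0.03704, 0.08333, 0.01852, 0.09259 (working shown to 5 dp, full precision carried).
Each pᵢ log₁₀ pᵢ term: 0.76852×(-0.11435)=-0.08788, 0.03704×(-1.43136)=-0.05301, 0.08333×(-1.07918)=-0.08993, 0.01852×(-1.73239)=-0.03208, 0.09259×(-1.03342)=-0.09569.
Sum = -0.35859, so H' = 0.359.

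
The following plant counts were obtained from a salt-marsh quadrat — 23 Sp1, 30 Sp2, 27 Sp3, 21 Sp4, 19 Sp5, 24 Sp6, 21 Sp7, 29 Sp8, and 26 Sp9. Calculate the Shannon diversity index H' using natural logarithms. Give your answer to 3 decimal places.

2.186

Total N = 23+30+27+21+19+24+21+29+26 = 220, so the proportions are 0.10455, 0.13636, 0.12273, 0.09545, 0.08636, 0.10909, 0.09545, 0.13182, 0.11818 (working shown to 5 dp, full precision carried).
Each pᵢ ln pᵢ term: 0.10455×(-2.25813)=-0.23608, 0.13636×(-1.99243)=-0.27170, 0.12273×(-2.09779)=-0.25746, 0.09545×(-2.34911)=-0.22423, 0.08636×(-2.44919)=-0.21152, 0.10909×(-2.21557)=-0.24170, 0.09545×(-2.34911)=-0.22423, 0.13182×(-2.02633)=-0.26711, 0.11818×(-2.13553)=-0.25238.
Sum = -2.18640, so H' = 2.186.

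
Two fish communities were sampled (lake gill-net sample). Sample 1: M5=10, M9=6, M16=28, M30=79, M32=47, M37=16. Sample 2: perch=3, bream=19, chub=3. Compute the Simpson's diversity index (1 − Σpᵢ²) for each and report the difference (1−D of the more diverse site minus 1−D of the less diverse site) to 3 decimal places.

0.328

Sample 1: N=186, proportions 0.05376, 0.03226, 0.15054, 0.42473, 0.25269, 0.08602, giving 1−D = 0.72176 (working shown to 5 dp, full precision carried).
Sample 2: N=25, proportions 0.12, 0.76, 0.12, giving 1−D = 0.39360.
Difference = |0.72176 − 0.39360| = 0.32816, i.e. 0.328 to 3 decimal places.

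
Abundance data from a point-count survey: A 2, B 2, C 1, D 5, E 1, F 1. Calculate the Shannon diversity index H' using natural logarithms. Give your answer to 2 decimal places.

1.58

Total N = 2+2+1+5+1+1 = 12, so the proportions are 0.1667, 0.1667, 0.0833, 0.4167, 0.0833, 0.0833 (working shown to 4 dp, full precision carried).
Each pᵢ ln pᵢ term: 0.1667×(-1.7918)=-0.2986, 0.1667×(-1.7918)=-0.2986, 0.0833×(-2.4849)=-0.2071, 0.4167×(-0.8755)=-0.3648, 0.0833×(-2.4849)=-0.2071, 0.0833×(-2.4849)=-0.2071.
Sum = -1.5833, so H' = 1.58.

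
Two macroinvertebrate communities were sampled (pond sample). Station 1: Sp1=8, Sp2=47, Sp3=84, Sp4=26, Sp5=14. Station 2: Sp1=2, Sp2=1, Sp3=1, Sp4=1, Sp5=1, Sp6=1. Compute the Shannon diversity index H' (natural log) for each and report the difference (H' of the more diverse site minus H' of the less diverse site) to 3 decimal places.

Station 1: N=179, proportions 0.04469, 0.26257, 0.46927, 0.14525, 0.07821, giving H' = 1.32460 (working shown to 5 dp, full precision carried).
Station 2: N=7, proportions 0.28571, 0.14286, 0.14286, 0.14286, 0.14286, 0.14286, giving H' = 1.74787.
Difference = |1.32460 − 1.74787| = 0.42327, i.e. 0.423 to 3 decimal places.

0.423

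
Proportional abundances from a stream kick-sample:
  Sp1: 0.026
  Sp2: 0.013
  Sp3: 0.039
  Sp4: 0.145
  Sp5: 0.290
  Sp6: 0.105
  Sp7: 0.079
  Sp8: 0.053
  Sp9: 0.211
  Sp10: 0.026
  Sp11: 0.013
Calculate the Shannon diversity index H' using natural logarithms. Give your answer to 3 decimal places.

1.989

Each pᵢ ln pᵢ term (working shown to 5 dp, full precision carried): 0.026×(-3.64966)=-0.09489, 0.013×(-4.34281)=-0.05646, 0.039×(-3.24419)=-0.12652, 0.145×(-1.93102)=-0.28000, 0.29×(-1.23787)=-0.35898, 0.105×(-2.25379)=-0.23665, 0.079×(-2.53831)=-0.20053, 0.053×(-2.93746)=-0.15569, 0.211×(-1.55590)=-0.32829, 0.026×(-3.64966)=-0.09489, 0.013×(-4.34281)=-0.05646.
Sum = -1.98936, so H' = 1.989.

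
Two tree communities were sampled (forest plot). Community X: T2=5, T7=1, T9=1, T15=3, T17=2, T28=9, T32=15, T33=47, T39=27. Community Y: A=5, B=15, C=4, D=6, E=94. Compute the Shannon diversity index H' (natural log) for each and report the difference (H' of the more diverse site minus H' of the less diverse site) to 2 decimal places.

Community X: N=110, proportions 0.0455, 0.0091, 0.0091, 0.0273, 0.0182, 0.0818, 0.1364, 0.4273, 0.2455, giving H' = 1.5817 (working shown to 4 dp, full precision carried).
Community Y: N=124, proportions 0.0403, 0.121, 0.0323, 0.0484, 0.7581, giving H' = 0.8523.
Difference = |1.5817 − 0.8523| = 0.7294, i.e. 0.73 to 2 decimal places.

0.73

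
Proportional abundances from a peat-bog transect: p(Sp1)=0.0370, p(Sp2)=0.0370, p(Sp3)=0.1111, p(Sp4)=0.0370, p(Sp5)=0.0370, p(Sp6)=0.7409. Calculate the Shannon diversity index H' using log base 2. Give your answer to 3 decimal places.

Each pᵢ log₂ pᵢ term (working shown to 5 dp, full precision carried): 0.037×(-4.75633)=-0.17598, 0.037×(-4.75633)=-0.17598, 0.1111×(-3.17007)=-0.35219, 0.037×(-4.75633)=-0.17598, 0.037×(-4.75633)=-0.17598, 0.7409×(-0.43265)=-0.32055.
Sum = -1.37668, so H' = 1.377.

1.377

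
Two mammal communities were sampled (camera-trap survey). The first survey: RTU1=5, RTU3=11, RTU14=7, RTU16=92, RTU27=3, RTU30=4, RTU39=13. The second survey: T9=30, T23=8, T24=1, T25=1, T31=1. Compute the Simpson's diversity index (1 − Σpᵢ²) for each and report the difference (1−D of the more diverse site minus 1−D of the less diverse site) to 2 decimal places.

The first survey: N=135, proportions 0.037, 0.0815, 0.0519, 0.6815, 0.0222, 0.0296, 0.0963, giving 1−D = 0.5142 (working shown to 4 dp, full precision carried).
The second survey: N=41, proportions 0.7317, 0.1951, 0.0244, 0.0244, 0.0244, giving 1−D = 0.4247.
Difference = |0.5142 − 0.4247| = 0.0895, i.e. 0.09 to 2 decimal places.

0.09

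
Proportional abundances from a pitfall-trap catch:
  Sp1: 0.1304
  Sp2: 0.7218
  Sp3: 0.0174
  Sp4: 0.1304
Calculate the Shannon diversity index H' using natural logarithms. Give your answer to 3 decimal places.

Each pᵢ ln pᵢ term (working shown to 5 dp, full precision carried): 0.1304×(-2.03715)=-0.26564, 0.7218×(-0.32601)=-0.23531, 0.0174×(-4.05129)=-0.07049, 0.1304×(-2.03715)=-0.26564.
Sum = -0.83709, so H' = 0.837.

0.837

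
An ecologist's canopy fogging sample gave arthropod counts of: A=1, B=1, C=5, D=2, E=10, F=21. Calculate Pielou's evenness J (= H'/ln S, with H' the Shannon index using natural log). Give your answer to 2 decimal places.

Total N = 1+1+5+2+10+21 = 40, so the proportions are 0.025, 0.025, 0.125, 0.05, 0.25, 0.525 (working shown to 4 dp, full precision carried).
H' = −Σ pᵢ ln pᵢ = −((-0.0922) + (-0.0922) + (-0.2599) + (-0.1498) + (-0.3466) + (-0.3383)) = 1.2790.
With S = 6 species, ln S = 1.7918, so J = 1.2790/1.7918 = 0.7138, i.e. 0.71 to 2 decimal places.

0.71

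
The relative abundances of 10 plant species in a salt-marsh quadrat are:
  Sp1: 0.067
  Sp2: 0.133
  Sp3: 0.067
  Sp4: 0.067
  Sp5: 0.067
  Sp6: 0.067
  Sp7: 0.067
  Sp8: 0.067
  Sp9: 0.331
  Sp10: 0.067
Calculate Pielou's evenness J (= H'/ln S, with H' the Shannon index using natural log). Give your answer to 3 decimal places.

0.905

H' = −Σ pᵢ ln pᵢ = −((-0.18111) + (-0.26832) + (-0.18111) + (-0.18111) + (-0.18111) + (-0.18111) + (-0.18111) + (-0.18111) + (-0.36597) + (-0.18111)) = 2.08312 (working shown to 5 dp, full precision carried).
With S = 10 species, ln S = 2.30259, so J = 2.08312/2.30259 = 0.90469, i.e. 0.905 to 3 decimal places.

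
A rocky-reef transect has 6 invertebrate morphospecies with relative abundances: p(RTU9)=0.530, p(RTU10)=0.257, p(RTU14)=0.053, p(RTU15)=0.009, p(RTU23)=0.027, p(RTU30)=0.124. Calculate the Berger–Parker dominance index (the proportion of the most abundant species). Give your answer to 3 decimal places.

The largest proportion is 0.53, i.e. d = 0.530 to 3 decimal places.

0.530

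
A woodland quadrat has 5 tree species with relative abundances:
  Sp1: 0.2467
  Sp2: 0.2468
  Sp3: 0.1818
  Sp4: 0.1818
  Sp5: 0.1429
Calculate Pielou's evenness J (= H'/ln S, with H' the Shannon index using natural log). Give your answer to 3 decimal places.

0.987

H' = −Σ pᵢ ln pᵢ = −((-0.34528) + (-0.34532) + (-0.30994) + (-0.30994) + (-0.27803)) = 1.58850 (working shown to 5 dp, full precision carried).
With S = 5 species, ln S = 1.60944, so J = 1.58850/1.60944 = 0.98699, i.e. 0.987 to 3 decimal places.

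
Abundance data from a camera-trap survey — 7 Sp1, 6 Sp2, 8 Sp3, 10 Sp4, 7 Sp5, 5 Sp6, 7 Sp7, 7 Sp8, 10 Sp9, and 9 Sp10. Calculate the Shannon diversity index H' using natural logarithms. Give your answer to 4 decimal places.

2.2815

Total N = 7+6+8+10+7+5+7+7+10+9 = 76, so the proportions are 0.092105, 0.078947, 0.105263, 0.131579, 0.092105, 0.065789, 0.092105, 0.092105, 0.131579, 0.118421 (working shown to 6 dp, full precision carried).
Each pᵢ ln pᵢ term: 0.092105×(-2.384823)=-0.219655, 0.078947×(-2.538974)=-0.200445, 0.105263×(-2.251292)=-0.236978, 0.131579×(-2.028148)=-0.266862, 0.092105×(-2.384823)=-0.219655, 0.065789×(-2.721295)=-0.179033, 0.092105×(-2.384823)=-0.219655, 0.092105×(-2.384823)=-0.219655, 0.131579×(-2.028148)=-0.266862, 0.118421×(-2.133509)=-0.252652.
Sum = -2.281451, so H' = 2.2815.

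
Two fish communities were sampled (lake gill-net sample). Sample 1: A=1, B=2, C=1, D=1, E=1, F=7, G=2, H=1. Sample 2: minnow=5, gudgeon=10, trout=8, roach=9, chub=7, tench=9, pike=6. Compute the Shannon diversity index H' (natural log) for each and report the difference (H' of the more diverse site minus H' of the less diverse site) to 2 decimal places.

Sample 1: N=16, proportions 0.0625, 0.125, 0.0625, 0.0625, 0.0625, 0.4375, 0.125, 0.0625, giving H' = 1.7480 (working shown to 4 dp, full precision carried).
Sample 2: N=54, proportions 0.0926, 0.1852, 0.1481, 0.1667, 0.1296, 0.1667, 0.1111, giving H' = 1.9218.
Difference = |1.7480 − 1.9218| = 0.1738, i.e. 0.17 to 2 decimal places.

0.17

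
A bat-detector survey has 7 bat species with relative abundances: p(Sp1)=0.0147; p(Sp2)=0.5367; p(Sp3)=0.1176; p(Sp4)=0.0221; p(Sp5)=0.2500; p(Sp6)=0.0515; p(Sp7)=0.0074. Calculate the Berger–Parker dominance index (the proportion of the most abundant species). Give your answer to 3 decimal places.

The largest proportion is 0.5367, i.e. d = 0.537 to 3 decimal places.

0.537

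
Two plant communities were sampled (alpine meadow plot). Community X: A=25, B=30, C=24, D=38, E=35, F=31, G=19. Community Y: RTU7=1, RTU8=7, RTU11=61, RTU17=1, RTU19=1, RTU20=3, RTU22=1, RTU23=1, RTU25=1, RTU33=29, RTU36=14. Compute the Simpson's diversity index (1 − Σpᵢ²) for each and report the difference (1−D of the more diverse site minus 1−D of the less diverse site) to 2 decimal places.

0.19

Community X: N=202, proportions 0.1238, 0.1485, 0.1188, 0.1881, 0.1733, 0.1535, 0.0941, giving 1−D = 0.8507 (working shown to 4 dp, full precision carried).
Community Y: N=120, proportions 0.0083, 0.0583, 0.5083, 0.0083, 0.0083, 0.025, 0.0083, 0.0083, 0.0083, 0.2417, 0.1167, giving 1−D = 0.6651.
Difference = |0.8507 − 0.6651| = 0.1856, i.e. 0.19 to 2 decimal places.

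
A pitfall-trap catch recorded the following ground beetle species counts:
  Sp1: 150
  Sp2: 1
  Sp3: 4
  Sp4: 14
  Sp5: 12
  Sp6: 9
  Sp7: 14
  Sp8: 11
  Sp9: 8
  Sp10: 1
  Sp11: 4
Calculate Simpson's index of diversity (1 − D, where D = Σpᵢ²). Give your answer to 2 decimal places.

0.55

Total N = 150+1+4+14+12+9+14+11+8+1+4 = 228, so the proportions are 0.6579, 0.0044, 0.0175, 0.0614, 0.0526, 0.0395, 0.0614, 0.0482, 0.0351, 0.0044, 0.0175 (working shown to 4 dp, full precision carried).
D = 0.6579² + 0.0044² + 0.0175² + 0.0614² + 0.0526² + 0.0395² + 0.0614² + 0.0482² + 0.0351² + 0.0044² + 0.0175² = 0.4328 + 0.0000 + 0.0003 + 0.0038 + 0.0028 + 0.0016 + 0.0038 + 0.0023 + 0.0012 + 0.0000 + 0.0003 = 0.4489.
So 1 − D = 0.5511, i.e. 0.55 to 2 decimal places.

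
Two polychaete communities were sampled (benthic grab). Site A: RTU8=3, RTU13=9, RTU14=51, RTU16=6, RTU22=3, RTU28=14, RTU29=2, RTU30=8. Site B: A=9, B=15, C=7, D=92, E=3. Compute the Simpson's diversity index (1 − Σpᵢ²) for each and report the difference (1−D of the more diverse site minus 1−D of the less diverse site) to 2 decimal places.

Site A: N=96, proportions 0.03125, 0.09375, 0.53125, 0.0625, 0.03125, 0.14583, 0.02083, 0.08333, giving 1−D = 0.67448 (working shown to 5 dp, full precision carried).
Site B: N=126, proportions 0.07143, 0.11905, 0.05556, 0.73016, 0.02381, giving 1−D = 0.44394.
Difference = |0.67448 − 0.44394| = 0.23054, i.e. 0.23 to 2 decimal places.

0.23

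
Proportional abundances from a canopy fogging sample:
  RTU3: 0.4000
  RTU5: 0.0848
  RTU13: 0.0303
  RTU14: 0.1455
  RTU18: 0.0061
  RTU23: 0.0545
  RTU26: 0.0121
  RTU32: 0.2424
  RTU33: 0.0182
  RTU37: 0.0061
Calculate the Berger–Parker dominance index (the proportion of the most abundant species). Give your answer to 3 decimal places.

The largest proportion is 0.4, i.e. d = 0.400 to 3 decimal places.

0.400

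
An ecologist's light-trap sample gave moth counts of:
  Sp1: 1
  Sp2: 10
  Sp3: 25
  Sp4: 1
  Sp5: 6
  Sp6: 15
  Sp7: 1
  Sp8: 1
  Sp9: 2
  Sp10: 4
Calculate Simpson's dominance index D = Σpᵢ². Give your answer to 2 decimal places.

Total N = 1+10+25+1+6+15+1+1+2+4 = 66, so the proportions are 0.0152, 0.1515, 0.3788, 0.0152, 0.0909, 0.2273, 0.0152, 0.0152, 0.0303, 0.0606 (working shown to 4 dp, full precision carried).
D = 0.0152² + 0.1515² + 0.3788² + 0.0152² + 0.0909² + 0.2273² + 0.0152² + 0.0152² + 0.0303² + 0.0606² = 0.0002 + 0.0230 + 0.1435 + 0.0002 + 0.0083 + 0.0517 + 0.0002 + 0.0002 + 0.0009 + 0.0037 = 0.2319.
To 2 decimal places, D = 0.23.

0.23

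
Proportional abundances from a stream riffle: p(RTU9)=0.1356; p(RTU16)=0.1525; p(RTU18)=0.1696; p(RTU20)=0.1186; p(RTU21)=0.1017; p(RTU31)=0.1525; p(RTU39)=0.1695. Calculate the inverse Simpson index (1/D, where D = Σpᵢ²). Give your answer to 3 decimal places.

D = 0.1356² + 0.1525² + 0.1696² + 0.1186² + 0.1017² + 0.1525² + 0.1695² = 0.0183874 + 0.0232562 + 0.0287642 + 0.0140660 + 0.0103429 + 0.0232562 + 0.0287303 = 0.1468031 (working shown to 7 dp, full precision carried).
So 1/D = 6.81184, i.e. 6.812 to 3 decimal places.

6.812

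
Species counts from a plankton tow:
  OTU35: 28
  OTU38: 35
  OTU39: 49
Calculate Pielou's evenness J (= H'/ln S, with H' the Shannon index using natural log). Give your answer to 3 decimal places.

Total N = 28+35+49 = 112, so the proportions are 0.25, 0.3125, 0.4375 (working shown to 5 dp, full precision carried).
H' = −Σ pᵢ ln pᵢ = −((-0.34657) + (-0.36348) + (-0.36167)) = 1.07173.
With S = 3 species, ln S = 1.09861, so J = 1.07173/1.09861 = 0.97553, i.e. 0.976 to 3 decimal places.

0.976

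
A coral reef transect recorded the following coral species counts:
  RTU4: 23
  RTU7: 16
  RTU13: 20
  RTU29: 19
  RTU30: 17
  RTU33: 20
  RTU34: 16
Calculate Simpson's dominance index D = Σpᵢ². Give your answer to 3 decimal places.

Total N = 23+16+20+19+17+20+16 = 131, so the proportions are 0.17557, 0.12214, 0.15267, 0.14504, 0.12977, 0.15267, 0.12214 (working shown to 5 dp, full precision carried).
D = 0.17557² + 0.12214² + 0.15267² + 0.14504² + 0.12977² + 0.15267² + 0.12214² = 0.03083 + 0.01492 + 0.02331 + 0.02104 + 0.01684 + 0.02331 + 0.01492 = 0.14515.
To 3 decimal places, D = 0.145.

0.145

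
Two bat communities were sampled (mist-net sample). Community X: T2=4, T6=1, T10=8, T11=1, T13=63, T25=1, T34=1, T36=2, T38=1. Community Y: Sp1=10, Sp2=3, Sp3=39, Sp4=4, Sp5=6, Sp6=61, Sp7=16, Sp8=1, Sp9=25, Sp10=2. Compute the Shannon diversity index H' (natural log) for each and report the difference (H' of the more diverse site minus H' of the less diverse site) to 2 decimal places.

0.81

Community X: N=82, proportions 0.0488, 0.0122, 0.0976, 0.0122, 0.7683, 0.0122, 0.0122, 0.0244, 0.0122, giving H' = 0.9362 (working shown to 4 dp, full precision carried).
Community Y: N=167, proportions 0.0599, 0.018, 0.2335, 0.024, 0.0359, 0.3653, 0.0958, 0.006, 0.1497, 0.012, giving H' = 1.7499.
Difference = |0.9362 − 1.7499| = 0.8137, i.e. 0.81 to 2 decimal places.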